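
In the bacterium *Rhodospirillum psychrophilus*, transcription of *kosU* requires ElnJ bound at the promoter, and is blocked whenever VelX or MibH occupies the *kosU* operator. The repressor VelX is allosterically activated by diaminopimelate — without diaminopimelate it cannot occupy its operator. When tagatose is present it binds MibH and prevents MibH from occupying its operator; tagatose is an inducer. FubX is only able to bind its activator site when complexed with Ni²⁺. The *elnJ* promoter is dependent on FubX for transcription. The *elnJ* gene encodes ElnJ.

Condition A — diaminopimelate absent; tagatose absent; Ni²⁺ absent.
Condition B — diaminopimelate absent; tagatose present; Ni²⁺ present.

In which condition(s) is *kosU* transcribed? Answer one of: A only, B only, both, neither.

B only

Condition A:
Diaminopimelate is absent, so VelX is inactive.
Tagatose is absent, so MibH is active.
Ni²⁺ is absent, so FubX is inactive.
Required activator FubX is absent, so *elnJ* is not transcribed.
So ElnJ is not produced.
With repressor MibH bound, *kosU* is not transcribed.
→ *kosU* is OFF in A.
Condition B:
Diaminopimelate is absent, so VelX is inactive.
Tagatose is present, so MibH is inactive.
Ni²⁺ is present, so FubX is active.
No repressor is bound and FubX is active, so *elnJ* is transcribed.
So ElnJ is produced and active.
No repressor is bound and ElnJ is active, so *kosU* is transcribed.
→ *kosU* is ON in B.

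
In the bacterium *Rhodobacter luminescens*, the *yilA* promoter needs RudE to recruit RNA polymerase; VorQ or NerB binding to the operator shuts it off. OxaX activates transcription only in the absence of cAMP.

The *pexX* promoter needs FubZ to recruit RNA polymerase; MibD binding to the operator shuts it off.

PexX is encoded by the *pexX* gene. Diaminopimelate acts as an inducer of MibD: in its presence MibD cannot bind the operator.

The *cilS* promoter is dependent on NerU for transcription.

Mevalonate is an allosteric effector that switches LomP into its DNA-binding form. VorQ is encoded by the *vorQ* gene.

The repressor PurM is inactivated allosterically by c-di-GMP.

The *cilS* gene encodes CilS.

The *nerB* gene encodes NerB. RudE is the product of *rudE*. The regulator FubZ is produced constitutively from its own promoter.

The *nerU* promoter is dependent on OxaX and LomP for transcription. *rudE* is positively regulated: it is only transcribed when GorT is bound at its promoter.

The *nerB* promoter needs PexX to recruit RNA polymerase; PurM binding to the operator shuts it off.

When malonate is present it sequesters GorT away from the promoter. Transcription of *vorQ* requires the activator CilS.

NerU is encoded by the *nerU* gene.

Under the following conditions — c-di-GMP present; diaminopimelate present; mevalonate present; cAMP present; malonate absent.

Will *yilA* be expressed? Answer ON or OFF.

cAMP is present, so OxaX is inactive.
Mevalonate is present, so LomP is active.
Required activator OxaX is absent, so *nerU* is not transcribed.
So NerU is not produced.
Required activator NerU is absent, so *cilS* is not transcribed.
So CilS is not produced.
Required activator CilS is absent, so *vorQ* is not transcribed.
So VorQ is not produced.
Diaminopimelate is present, so MibD is inactive.
FubZ is produced constitutively and is active.
No repressor is bound and FubZ is active, so *pexX* is transcribed.
So PexX is produced and active.
c-di-GMP is present, so PurM is inactive.
No repressor is bound and PexX is active, so *nerB* is transcribed.
So NerB is produced and active.
Malonate is absent, so GorT is active.
No repressor is bound and GorT is active, so *rudE* is transcribed.
So RudE is produced and active.
With repressor NerB bound, *yilA* is not transcribed.

OFF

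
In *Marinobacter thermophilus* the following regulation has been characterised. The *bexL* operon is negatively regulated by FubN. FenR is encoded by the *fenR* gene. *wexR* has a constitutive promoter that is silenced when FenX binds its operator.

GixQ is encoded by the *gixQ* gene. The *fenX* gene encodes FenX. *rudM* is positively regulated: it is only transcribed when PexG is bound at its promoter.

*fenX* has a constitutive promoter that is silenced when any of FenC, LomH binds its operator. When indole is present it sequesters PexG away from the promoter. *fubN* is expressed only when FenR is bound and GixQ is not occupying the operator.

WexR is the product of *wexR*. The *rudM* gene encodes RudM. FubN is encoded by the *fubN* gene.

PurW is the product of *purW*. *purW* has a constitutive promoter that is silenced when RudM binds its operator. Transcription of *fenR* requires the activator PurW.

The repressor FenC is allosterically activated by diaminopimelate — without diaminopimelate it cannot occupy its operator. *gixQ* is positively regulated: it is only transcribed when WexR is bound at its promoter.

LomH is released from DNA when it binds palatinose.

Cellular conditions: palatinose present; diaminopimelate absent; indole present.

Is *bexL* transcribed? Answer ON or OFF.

OFF

Indole is present, so PexG is inactive.
Required activator PexG is absent, so *rudM* is not transcribed.
So RudM is not produced.
With no repressor bound, *purW* is transcribed.
So PurW is produced and active.
No repressor is bound and PurW is active, so *fenR* is transcribed.
So FenR is produced and active.
Diaminopimelate is absent, so FenC is inactive.
Palatinose is present, so LomH is inactive.
With no repressor bound, *fenX* is transcribed.
So FenX is produced and active.
With repressor FenX bound, *wexR* is not transcribed.
So WexR is not produced.
Required activator WexR is absent, so *gixQ* is not transcribed.
So GixQ is not produced.
No repressor is bound and FenR is active, so *fubN* is transcribed.
So FubN is produced and active.
With repressor FubN bound, *bexL* is not transcribed.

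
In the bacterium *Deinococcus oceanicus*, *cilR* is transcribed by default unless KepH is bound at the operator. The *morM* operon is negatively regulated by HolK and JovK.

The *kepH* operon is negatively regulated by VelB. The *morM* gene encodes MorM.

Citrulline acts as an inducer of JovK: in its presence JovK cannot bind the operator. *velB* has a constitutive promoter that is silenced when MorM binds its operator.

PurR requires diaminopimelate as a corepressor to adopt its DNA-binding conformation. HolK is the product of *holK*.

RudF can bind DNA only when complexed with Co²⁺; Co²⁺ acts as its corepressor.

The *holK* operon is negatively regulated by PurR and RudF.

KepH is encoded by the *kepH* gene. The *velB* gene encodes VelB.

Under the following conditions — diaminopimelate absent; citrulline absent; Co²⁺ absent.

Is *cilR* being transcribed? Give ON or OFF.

ON

Diaminopimelate is absent, so PurR is inactive.
Co²⁺ is absent, so RudF is inactive.
With no repressor bound, *holK* is transcribed.
So HolK is produced and active.
Citrulline is absent, so JovK is active.
With repressor HolK bound, *morM* is not transcribed.
So MorM is not produced.
With no repressor bound, *velB* is transcribed.
So VelB is produced and active.
With repressor VelB bound, *kepH* is not transcribed.
So KepH is not produced.
With no repressor bound, *cilR* is transcribed.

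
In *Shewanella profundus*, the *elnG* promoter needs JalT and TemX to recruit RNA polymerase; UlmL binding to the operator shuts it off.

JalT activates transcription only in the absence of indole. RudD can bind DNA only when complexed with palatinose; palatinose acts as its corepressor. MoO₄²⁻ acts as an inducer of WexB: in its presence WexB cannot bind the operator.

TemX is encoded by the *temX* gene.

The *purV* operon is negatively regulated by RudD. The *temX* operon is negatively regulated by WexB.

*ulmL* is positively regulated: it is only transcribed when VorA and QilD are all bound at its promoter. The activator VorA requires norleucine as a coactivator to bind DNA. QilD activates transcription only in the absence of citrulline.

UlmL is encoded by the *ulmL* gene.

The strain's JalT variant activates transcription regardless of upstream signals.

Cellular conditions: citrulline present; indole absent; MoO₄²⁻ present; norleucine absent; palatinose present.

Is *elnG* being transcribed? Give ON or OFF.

JalT is constitutively active in this strain.
MoO₄²⁻ is present, so WexB is inactive.
With no repressor bound, *temX* is transcribed.
So TemX is produced and active.
Norleucine is absent, so VorA is inactive.
Citrulline is present, so QilD is inactive.
Required activator VorA is absent, so *ulmL* is not transcribed.
So UlmL is not produced.
No repressor is bound and JalT and TemX are active, so *elnG* is transcribed.

ON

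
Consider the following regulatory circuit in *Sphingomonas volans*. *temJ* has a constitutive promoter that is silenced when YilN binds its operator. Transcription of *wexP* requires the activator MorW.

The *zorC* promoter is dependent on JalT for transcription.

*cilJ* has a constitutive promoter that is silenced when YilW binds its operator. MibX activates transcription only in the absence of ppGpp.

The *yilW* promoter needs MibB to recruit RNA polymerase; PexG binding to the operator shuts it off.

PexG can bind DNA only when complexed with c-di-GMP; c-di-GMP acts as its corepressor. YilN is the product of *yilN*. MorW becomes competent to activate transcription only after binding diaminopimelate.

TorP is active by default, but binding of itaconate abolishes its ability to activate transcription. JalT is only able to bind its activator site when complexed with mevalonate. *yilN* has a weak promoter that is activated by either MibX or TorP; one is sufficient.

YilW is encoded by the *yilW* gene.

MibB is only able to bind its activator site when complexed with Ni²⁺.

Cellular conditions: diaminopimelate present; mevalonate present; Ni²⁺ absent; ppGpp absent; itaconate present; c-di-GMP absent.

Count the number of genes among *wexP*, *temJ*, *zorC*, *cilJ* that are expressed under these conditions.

3

Diaminopimelate is present, so MorW is active.
No repressor is bound and MorW is active, so *wexP* is transcribed.
→ *wexP* is ON.
ppGpp is absent, so MibX is active.
Itaconate is present, so TorP is inactive.
Activator MibX is present, so *yilN* is transcribed.
So YilN is produced and active.
With repressor YilN bound, *temJ* is not transcribed.
→ *temJ* is OFF.
Mevalonate is present, so JalT is active.
No repressor is bound and JalT is active, so *zorC* is transcribed.
→ *zorC* is ON.
Ni²⁺ is absent, so MibB is inactive.
c-di-GMP is absent, so PexG is inactive.
Required activator MibB is absent, so *yilW* is not transcribed.
So YilW is not produced.
With no repressor bound, *cilJ* is transcribed.
→ *cilJ* is ON.
3 of the 4 genes are transcribed.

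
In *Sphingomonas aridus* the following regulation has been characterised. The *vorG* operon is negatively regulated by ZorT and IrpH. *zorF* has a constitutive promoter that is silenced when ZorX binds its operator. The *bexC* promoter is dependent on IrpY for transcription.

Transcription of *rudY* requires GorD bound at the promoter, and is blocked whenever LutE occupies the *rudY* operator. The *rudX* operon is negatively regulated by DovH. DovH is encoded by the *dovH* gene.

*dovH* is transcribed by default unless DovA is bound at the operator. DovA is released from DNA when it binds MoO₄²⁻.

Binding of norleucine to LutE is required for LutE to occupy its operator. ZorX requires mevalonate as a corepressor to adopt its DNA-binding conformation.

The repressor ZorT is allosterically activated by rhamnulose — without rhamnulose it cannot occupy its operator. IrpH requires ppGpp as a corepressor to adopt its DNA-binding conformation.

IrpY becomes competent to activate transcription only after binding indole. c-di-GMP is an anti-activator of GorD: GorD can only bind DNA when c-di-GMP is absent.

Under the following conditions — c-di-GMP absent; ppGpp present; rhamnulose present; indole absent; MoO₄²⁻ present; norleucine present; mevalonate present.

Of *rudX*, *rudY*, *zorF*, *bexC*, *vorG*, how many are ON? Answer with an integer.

0

MoO₄²⁻ is present, so DovA is inactive.
With no repressor bound, *dovH* is transcribed.
So DovH is produced and active.
With repressor DovH bound, *rudX* is not transcribed.
→ *rudX* is OFF.
Norleucine is present, so LutE is active.
c-di-GMP is absent, so GorD is active.
With repressor LutE bound, *rudY* is not transcribed.
→ *rudY* is OFF.
Mevalonate is present, so ZorX is active.
With repressor ZorX bound, *zorF* is not transcribed.
→ *zorF* is OFF.
Indole is absent, so IrpY is inactive.
Required activator IrpY is absent, so *bexC* is not transcribed.
→ *bexC* is OFF.
Rhamnulose is present, so ZorT is active.
ppGpp is present, so IrpH is active.
With repressor ZorT bound, *vorG* is not transcribed.
→ *vorG* is OFF.
0 of the 5 genes are transcribed.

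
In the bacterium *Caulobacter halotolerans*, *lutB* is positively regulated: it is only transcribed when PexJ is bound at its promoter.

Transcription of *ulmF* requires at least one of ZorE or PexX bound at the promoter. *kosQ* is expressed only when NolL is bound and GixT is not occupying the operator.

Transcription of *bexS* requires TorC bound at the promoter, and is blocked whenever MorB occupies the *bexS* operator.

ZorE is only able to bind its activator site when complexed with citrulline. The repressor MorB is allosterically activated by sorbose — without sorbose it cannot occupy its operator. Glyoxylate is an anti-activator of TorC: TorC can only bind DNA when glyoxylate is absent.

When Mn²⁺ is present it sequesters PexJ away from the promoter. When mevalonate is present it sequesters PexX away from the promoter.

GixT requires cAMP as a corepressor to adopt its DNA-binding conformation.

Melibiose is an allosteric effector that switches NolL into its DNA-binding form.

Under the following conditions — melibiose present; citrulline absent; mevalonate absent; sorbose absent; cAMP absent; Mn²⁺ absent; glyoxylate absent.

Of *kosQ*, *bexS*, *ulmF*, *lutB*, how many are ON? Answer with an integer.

4

Melibiose is present, so NolL is active.
cAMP is absent, so GixT is inactive.
No repressor is bound and NolL is active, so *kosQ* is transcribed.
→ *kosQ* is ON.
Sorbose is absent, so MorB is inactive.
Glyoxylate is absent, so TorC is active.
No repressor is bound and TorC is active, so *bexS* is transcribed.
→ *bexS* is ON.
Citrulline is absent, so ZorE is inactive.
Mevalonate is absent, so PexX is active.
Activator PexX is present, so *ulmF* is transcribed.
→ *ulmF* is ON.
Mn²⁺ is absent, so PexJ is active.
No repressor is bound and PexJ is active, so *lutB* is transcribed.
→ *lutB* is ON.
4 of the 4 genes are transcribed.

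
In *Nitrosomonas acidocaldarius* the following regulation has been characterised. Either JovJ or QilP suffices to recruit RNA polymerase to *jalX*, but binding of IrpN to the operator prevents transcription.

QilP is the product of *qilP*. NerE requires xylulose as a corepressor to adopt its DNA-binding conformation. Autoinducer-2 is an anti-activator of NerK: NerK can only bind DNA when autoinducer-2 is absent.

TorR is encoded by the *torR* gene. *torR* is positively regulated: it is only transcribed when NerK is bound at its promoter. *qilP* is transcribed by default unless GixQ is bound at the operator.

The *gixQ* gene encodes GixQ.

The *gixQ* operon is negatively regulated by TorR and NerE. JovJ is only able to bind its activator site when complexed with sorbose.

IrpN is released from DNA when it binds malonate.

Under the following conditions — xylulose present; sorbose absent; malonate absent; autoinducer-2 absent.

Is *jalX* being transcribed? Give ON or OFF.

Malonate is absent, so IrpN is active.
Sorbose is absent, so JovJ is inactive.
Autoinducer-2 is absent, so NerK is active.
No repressor is bound and NerK is active, so *torR* is transcribed.
So TorR is produced and active.
Xylulose is present, so NerE is active.
With repressor TorR bound, *gixQ* is not transcribed.
So GixQ is not produced.
With no repressor bound, *qilP* is transcribed.
So QilP is produced and active.
With repressor IrpN bound, *jalX* is not transcribed.

OFF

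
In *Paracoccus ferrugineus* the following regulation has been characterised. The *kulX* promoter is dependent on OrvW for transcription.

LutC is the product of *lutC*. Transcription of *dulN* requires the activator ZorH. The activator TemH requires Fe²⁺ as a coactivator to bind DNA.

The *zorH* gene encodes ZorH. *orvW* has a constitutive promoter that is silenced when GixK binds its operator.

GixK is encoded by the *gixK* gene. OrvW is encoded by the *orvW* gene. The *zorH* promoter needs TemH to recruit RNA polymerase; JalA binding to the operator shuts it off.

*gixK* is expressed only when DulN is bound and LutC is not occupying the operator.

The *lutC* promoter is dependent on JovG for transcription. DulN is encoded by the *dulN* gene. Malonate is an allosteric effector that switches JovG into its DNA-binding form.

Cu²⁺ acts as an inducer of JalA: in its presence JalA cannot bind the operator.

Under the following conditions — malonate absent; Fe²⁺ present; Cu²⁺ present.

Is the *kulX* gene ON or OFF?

Cu²⁺ is present, so JalA is inactive.
Fe²⁺ is present, so TemH is active.
No repressor is bound and TemH is active, so *zorH* is transcribed.
So ZorH is produced and active.
No repressor is bound and ZorH is active, so *dulN* is transcribed.
So DulN is produced and active.
Malonate is absent, so JovG is inactive.
Required activator JovG is absent, so *lutC* is not transcribed.
So LutC is not produced.
No repressor is bound and DulN is active, so *gixK* is transcribed.
So GixK is produced and active.
With repressor GixK bound, *orvW* is not transcribed.
So OrvW is not produced.
Required activator OrvW is absent, so *kulX* is not transcribed.

OFF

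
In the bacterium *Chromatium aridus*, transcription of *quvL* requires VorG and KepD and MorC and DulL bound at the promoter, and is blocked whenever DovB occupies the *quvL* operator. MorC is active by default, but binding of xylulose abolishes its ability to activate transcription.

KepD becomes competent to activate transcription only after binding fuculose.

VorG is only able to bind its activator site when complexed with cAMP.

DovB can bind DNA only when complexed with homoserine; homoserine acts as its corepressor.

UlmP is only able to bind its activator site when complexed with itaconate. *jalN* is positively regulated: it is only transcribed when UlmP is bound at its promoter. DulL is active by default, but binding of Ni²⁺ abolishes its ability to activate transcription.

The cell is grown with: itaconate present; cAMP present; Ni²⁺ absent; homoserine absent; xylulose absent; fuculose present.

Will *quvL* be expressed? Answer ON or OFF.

cAMP is present, so VorG is active.
Fuculose is present, so KepD is active.
Xylulose is absent, so MorC is active.
Homoserine is absent, so DovB is inactive.
Ni²⁺ is absent, so DulL is active.
No repressor is bound and VorG and KepD and MorC and DulL are active, so *quvL* is transcribed.

ON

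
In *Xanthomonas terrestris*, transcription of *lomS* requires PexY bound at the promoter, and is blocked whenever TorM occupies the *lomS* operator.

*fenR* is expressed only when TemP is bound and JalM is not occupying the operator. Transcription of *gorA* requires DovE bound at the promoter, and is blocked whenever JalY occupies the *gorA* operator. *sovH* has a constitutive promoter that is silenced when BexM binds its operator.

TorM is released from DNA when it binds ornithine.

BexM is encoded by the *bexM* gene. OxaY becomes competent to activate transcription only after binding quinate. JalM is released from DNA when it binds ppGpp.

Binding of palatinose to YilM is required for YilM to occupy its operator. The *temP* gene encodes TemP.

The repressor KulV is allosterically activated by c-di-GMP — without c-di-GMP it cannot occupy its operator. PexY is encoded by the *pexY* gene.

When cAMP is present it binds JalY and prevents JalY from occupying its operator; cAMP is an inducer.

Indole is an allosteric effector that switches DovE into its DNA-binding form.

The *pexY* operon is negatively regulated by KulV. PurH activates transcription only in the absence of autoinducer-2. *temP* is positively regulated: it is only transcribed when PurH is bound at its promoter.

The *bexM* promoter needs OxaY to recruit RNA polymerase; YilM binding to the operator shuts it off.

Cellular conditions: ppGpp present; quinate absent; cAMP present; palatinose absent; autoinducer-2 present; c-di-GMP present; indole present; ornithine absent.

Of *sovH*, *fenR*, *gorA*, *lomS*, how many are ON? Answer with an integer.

Quinate is absent, so OxaY is inactive.
Palatinose is absent, so YilM is inactive.
Required activator OxaY is absent, so *bexM* is not transcribed.
So BexM is not produced.
With no repressor bound, *sovH* is transcribed.
→ *sovH* is ON.
Autoinducer-2 is present, so PurH is inactive.
Required activator PurH is absent, so *temP* is not transcribed.
So TemP is not produced.
ppGpp is present, so JalM is inactive.
Required activator TemP is absent, so *fenR* is not transcribed.
→ *fenR* is OFF.
cAMP is present, so JalY is inactive.
Indole is present, so DovE is active.
No repressor is bound and DovE is active, so *gorA* is transcribed.
→ *gorA* is ON.
Ornithine is absent, so TorM is active.
c-di-GMP is present, so KulV is active.
With repressor KulV bound, *pexY* is not transcribed.
So PexY is not produced.
With repressor TorM bound, *lomS* is not transcribed.
→ *lomS* is OFF.
2 of the 4 genes are transcribed.

2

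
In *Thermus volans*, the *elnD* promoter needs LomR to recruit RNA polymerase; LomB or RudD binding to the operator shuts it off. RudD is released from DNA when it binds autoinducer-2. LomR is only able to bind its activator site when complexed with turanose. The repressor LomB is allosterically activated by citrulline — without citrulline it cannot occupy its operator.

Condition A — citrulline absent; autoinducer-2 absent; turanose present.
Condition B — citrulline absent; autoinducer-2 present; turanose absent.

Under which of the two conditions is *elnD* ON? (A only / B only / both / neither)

Condition A:
Citrulline is absent, so LomB is inactive.
Autoinducer-2 is absent, so RudD is active.
Turanose is present, so LomR is active.
With repressor RudD bound, *elnD* is not transcribed.
→ *elnD* is OFF in A.
Condition B:
Citrulline is absent, so LomB is inactive.
Autoinducer-2 is present, so RudD is inactive.
Turanose is absent, so LomR is inactive.
Required activator LomR is absent, so *elnD* is not transcribed.
→ *elnD* is OFF in B.

neither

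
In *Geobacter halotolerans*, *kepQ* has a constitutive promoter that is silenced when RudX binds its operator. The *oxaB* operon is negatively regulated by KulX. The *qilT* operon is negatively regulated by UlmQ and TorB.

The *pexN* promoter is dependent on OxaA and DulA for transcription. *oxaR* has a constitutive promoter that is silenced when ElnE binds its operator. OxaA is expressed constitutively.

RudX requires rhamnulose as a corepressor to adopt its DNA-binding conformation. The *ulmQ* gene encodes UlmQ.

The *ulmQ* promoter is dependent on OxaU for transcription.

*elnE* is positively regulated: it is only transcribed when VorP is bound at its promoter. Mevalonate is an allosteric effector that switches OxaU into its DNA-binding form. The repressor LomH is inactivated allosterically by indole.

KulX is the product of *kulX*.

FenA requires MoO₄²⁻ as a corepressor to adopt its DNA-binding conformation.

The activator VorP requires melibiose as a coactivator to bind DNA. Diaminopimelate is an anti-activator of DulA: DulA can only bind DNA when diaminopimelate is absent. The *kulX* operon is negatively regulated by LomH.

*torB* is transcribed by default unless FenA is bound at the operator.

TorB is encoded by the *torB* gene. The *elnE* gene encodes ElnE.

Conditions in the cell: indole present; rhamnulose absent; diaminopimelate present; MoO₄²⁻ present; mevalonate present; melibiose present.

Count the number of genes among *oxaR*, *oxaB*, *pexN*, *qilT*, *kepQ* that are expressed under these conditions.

1

Melibiose is present, so VorP is active.
No repressor is bound and VorP is active, so *elnE* is transcribed.
So ElnE is produced and active.
With repressor ElnE bound, *oxaR* is not transcribed.
→ *oxaR* is OFF.
Indole is present, so LomH is inactive.
With no repressor bound, *kulX* is transcribed.
So KulX is produced and active.
With repressor KulX bound, *oxaB* is not transcribed.
→ *oxaB* is OFF.
OxaA is produced constitutively and is active.
Diaminopimelate is present, so DulA is inactive.
Required activator DulA is absent, so *pexN* is not transcribed.
→ *pexN* is OFF.
Mevalonate is present, so OxaU is active.
No repressor is bound and OxaU is active, so *ulmQ* is transcribed.
So UlmQ is produced and active.
MoO₄²⁻ is present, so FenA is active.
With repressor FenA bound, *torB* is not transcribed.
So TorB is not produced.
With repressor UlmQ bound, *qilT* is not transcribed.
→ *qilT* is OFF.
Rhamnulose is absent, so RudX is inactive.
With no repressor bound, *kepQ* is transcribed.
→ *kepQ* is ON.
1 of the 5 genes is transcribed.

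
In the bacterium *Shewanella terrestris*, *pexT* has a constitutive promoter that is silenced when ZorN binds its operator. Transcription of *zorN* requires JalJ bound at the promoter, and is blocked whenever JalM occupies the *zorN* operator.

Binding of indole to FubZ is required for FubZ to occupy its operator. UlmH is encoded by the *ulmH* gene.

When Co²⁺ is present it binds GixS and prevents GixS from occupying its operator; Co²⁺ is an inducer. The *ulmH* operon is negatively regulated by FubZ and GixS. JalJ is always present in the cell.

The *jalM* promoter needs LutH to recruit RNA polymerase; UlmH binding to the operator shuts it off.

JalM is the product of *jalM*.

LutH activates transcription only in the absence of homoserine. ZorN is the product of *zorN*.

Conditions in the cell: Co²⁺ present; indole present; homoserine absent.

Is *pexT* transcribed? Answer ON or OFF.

ON

Indole is present, so FubZ is active.
Co²⁺ is present, so GixS is inactive.
With repressor FubZ bound, *ulmH* is not transcribed.
So UlmH is not produced.
Homoserine is absent, so LutH is active.
No repressor is bound and LutH is active, so *jalM* is transcribed.
So JalM is produced and active.
JalJ is produced constitutively and is active.
With repressor JalM bound, *zorN* is not transcribed.
So ZorN is not produced.
With no repressor bound, *pexT* is transcribed.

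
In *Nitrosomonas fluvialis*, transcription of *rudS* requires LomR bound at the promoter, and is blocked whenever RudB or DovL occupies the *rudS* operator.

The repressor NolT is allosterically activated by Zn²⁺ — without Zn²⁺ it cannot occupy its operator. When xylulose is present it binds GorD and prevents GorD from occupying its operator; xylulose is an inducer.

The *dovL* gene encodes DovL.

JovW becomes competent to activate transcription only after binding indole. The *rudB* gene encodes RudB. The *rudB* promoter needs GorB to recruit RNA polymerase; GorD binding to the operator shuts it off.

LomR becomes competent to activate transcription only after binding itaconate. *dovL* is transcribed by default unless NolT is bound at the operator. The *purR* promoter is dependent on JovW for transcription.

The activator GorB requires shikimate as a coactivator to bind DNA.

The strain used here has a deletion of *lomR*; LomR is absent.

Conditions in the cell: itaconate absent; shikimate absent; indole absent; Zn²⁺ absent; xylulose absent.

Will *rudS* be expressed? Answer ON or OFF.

OFF

LomR is non-functional in this strain, so it has no effect.
Shikimate is absent, so GorB is inactive.
Xylulose is absent, so GorD is active.
With repressor GorD bound, *rudB* is not transcribed.
So RudB is not produced.
Zn²⁺ is absent, so NolT is inactive.
With no repressor bound, *dovL* is transcribed.
So DovL is produced and active.
With repressor DovL bound, *rudS* is not transcribed.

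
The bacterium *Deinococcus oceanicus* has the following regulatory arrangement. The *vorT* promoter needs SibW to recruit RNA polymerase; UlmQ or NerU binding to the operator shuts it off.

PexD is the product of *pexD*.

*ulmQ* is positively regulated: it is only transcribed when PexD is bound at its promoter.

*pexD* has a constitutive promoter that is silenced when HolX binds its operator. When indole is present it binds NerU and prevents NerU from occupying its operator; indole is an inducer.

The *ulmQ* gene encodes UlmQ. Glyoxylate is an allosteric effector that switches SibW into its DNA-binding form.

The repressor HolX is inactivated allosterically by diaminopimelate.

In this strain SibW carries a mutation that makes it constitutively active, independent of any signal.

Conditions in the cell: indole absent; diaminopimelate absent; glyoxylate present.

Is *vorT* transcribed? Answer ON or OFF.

SibW is constitutively active in this strain.
Diaminopimelate is absent, so HolX is active.
With repressor HolX bound, *pexD* is not transcribed.
So PexD is not produced.
Required activator PexD is absent, so *ulmQ* is not transcribed.
So UlmQ is not produced.
Indole is absent, so NerU is active.
With repressor NerU bound, *vorT* is not transcribed.

OFF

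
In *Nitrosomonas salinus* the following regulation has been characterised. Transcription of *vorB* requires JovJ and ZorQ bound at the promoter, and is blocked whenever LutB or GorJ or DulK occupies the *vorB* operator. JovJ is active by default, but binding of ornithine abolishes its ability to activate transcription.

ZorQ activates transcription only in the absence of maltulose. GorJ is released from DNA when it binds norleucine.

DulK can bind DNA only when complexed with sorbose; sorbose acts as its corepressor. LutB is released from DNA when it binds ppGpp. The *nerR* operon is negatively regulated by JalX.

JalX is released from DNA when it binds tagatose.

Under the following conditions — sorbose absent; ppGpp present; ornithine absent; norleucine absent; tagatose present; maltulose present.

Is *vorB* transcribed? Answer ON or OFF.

ppGpp is present, so LutB is inactive.
Norleucine is absent, so GorJ is active.
Ornithine is absent, so JovJ is active.
Maltulose is present, so ZorQ is inactive.
Sorbose is absent, so DulK is inactive.
With repressor GorJ bound, *vorB* is not transcribed.

OFF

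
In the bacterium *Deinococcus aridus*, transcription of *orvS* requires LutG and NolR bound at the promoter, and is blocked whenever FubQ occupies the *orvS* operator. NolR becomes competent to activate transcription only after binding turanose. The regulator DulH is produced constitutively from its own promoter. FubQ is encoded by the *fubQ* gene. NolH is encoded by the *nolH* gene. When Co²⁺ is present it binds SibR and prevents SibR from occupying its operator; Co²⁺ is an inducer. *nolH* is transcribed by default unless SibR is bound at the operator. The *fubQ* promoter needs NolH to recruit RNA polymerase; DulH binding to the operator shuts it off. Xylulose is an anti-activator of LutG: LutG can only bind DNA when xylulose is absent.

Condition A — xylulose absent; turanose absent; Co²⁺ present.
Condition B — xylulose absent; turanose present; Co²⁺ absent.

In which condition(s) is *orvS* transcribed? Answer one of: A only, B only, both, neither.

B only

Condition A:
Xylulose is absent, so LutG is active.
Turanose is absent, so NolR is inactive.
Co²⁺ is present, so SibR is inactive.
With no repressor bound, *nolH* is transcribed.
So NolH is produced and active.
DulH is produced constitutively and is active.
With repressor DulH bound, *fubQ* is not transcribed.
So FubQ is not produced.
Required activator NolR is absent, so *orvS* is not transcribed.
→ *orvS* is OFF in A.
Condition B:
Xylulose is absent, so LutG is active.
Turanose is present, so NolR is active.
Co²⁺ is absent, so SibR is active.
With repressor SibR bound, *nolH* is not transcribed.
So NolH is not produced.
DulH is produced constitutively and is active.
With repressor DulH bound, *fubQ* is not transcribed.
So FubQ is not produced.
No repressor is bound and LutG and NolR are active, so *orvS* is transcribed.
→ *orvS* is ON in B.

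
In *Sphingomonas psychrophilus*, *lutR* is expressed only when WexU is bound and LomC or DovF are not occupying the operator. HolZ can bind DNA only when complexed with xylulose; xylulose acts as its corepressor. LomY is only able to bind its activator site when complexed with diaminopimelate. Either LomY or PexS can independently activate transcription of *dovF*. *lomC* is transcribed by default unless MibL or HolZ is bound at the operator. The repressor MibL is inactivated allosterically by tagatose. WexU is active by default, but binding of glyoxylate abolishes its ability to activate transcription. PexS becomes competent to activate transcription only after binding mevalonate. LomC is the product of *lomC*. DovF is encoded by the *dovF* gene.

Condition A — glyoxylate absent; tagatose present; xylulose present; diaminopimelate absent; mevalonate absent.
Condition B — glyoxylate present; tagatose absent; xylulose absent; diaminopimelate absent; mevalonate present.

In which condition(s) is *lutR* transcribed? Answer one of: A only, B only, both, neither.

Condition A:
Glyoxylate is absent, so WexU is active.
Tagatose is present, so MibL is inactive.
Xylulose is present, so HolZ is active.
With repressor HolZ bound, *lomC* is not transcribed.
So LomC is not produced.
Diaminopimelate is absent, so LomY is inactive.
Mevalonate is absent, so PexS is inactive.
No activator is available at the *dovF* promoter, so *dovF* is not transcribed.
So DovF is not produced.
No repressor is bound and WexU is active, so *lutR* is transcribed.
→ *lutR* is ON in A.
Condition B:
Glyoxylate is present, so WexU is inactive.
Tagatose is absent, so MibL is active.
Xylulose is absent, so HolZ is inactive.
With repressor MibL bound, *lomC* is not transcribed.
So LomC is not produced.
Diaminopimelate is absent, so LomY is inactive.
Mevalonate is present, so PexS is active.
Activator PexS is present, so *dovF* is transcribed.
So DovF is produced and active.
With repressor DovF bound, *lutR* is not transcribed.
→ *lutR* is OFF in B.

A only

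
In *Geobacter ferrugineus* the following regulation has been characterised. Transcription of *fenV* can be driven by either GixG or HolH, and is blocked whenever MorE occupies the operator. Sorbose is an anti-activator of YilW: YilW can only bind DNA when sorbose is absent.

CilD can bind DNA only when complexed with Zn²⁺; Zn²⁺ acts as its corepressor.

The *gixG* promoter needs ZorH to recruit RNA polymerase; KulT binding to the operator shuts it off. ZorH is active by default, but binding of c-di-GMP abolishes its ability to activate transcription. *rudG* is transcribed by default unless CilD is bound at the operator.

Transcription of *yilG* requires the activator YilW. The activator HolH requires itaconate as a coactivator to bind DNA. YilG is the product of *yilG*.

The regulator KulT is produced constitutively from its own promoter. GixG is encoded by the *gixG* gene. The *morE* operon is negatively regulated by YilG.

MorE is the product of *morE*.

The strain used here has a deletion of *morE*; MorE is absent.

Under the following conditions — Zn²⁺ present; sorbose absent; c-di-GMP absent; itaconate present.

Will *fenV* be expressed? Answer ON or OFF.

MorE is non-functional in this strain, so it has no effect.
c-di-GMP is absent, so ZorH is active.
KulT is produced constitutively and is active.
With repressor KulT bound, *gixG* is not transcribed.
So GixG is not produced.
Itaconate is present, so HolH is active.
Activator HolH is present, so *fenV* is transcribed.

ON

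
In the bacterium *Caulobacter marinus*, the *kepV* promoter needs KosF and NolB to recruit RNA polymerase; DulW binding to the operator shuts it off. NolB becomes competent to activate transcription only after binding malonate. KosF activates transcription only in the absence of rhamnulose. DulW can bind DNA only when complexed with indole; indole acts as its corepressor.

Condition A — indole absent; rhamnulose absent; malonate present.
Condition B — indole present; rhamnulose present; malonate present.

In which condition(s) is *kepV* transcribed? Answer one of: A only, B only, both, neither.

A only

Condition A:
Indole is absent, so DulW is inactive.
Rhamnulose is absent, so KosF is active.
Malonate is present, so NolB is active.
No repressor is bound and KosF and NolB are active, so *kepV* is transcribed.
→ *kepV* is ON in A.
Condition B:
Indole is present, so DulW is active.
Rhamnulose is present, so KosF is inactive.
Malonate is present, so NolB is active.
With repressor DulW bound, *kepV* is not transcribed.
→ *kepV* is OFF in B.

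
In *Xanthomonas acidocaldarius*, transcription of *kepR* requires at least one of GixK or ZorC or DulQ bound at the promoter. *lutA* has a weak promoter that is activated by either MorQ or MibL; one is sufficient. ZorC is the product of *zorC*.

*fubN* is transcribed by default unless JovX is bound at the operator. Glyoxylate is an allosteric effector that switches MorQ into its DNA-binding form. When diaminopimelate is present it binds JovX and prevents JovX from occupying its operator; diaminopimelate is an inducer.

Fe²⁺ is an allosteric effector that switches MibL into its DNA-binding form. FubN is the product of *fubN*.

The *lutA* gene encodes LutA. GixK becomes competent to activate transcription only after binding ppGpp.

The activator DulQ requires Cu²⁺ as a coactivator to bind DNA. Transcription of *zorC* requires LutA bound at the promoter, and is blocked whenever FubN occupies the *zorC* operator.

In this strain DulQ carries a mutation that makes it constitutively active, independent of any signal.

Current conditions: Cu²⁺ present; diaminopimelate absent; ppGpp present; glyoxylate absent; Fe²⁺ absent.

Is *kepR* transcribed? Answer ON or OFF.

ppGpp is present, so GixK is active.
Glyoxylate is absent, so MorQ is inactive.
Fe²⁺ is absent, so MibL is inactive.
No activator is available at the *lutA* promoter, so *lutA* is not transcribed.
So LutA is not produced.
Diaminopimelate is absent, so JovX is active.
With repressor JovX bound, *fubN* is not transcribed.
So FubN is not produced.
Required activator LutA is absent, so *zorC* is not transcribed.
So ZorC is not produced.
DulQ is constitutively active in this strain.
Activator GixK is present, so *kepR* is transcribed.

ON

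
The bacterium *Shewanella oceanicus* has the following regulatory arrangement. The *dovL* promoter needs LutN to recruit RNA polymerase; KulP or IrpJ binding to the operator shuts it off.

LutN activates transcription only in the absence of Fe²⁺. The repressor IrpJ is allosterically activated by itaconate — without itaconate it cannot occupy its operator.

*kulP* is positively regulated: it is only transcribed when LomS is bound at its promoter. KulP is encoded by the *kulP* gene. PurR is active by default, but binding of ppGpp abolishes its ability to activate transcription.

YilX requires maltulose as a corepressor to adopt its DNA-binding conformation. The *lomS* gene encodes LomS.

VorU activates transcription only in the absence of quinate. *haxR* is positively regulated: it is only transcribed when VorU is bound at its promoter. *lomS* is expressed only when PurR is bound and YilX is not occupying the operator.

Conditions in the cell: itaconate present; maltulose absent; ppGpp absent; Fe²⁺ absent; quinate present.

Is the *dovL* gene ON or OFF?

OFF

Fe²⁺ is absent, so LutN is active.
Maltulose is absent, so YilX is inactive.
ppGpp is absent, so PurR is active.
No repressor is bound and PurR is active, so *lomS* is transcribed.
So LomS is produced and active.
No repressor is bound and LomS is active, so *kulP* is transcribed.
So KulP is produced and active.
Itaconate is present, so IrpJ is active.
With repressor KulP bound, *dovL* is not transcribed.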